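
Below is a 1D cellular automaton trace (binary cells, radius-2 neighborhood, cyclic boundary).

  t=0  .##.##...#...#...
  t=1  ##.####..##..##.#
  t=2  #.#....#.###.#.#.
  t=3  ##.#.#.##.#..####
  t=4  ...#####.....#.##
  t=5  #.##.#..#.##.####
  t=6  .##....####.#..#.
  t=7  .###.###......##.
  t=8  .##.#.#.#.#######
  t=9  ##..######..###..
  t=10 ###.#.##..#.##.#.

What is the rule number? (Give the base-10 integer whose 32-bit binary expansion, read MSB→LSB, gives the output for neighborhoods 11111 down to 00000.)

  [31] ##### => #  t=3,i=15
  [30] ####. => .  t=1,i=5
  [29] ###.# => .  t=1,i=1
  [28] ###.. => .  t=1,i=6
  [27] ##.## => #  t=0,i=3
  [26] ##.#. => .  t=2,i=12
  [25] ##..# => #  t=1,i=7
  [24] ##... => #  t=0,i=6
  [23] #.### => .  t=1,i=3
  [22] #.##. => #  t=0,i=4
  [21] #.#.# => #  t=2,i=0
  [20] #.#.. => .  t=2,i=2
  [19] #..## => .  t=1,i=8
  [18] #..#. => #  t=5,i=7
  [17] #...# => .  t=0,i=7
  [16] #.... => .  t=0,i=15
  [15] .#### => .  t=1,i=4
  [14] .###. => #  t=1,i=0
  [13] .##.# => .  t=0,i=2
  [12] .##.. => #  t=0,i=5
  [11] .#.## => #  t=2,i=8
  [10] .#.#. => #  t=2,i=1
  [9] .#..# => .  t=3,i=11
  [8] .#... => #  t=0,i=10
  [7] ..### => #  t=3,i=13
  [6] ..##. => #  t=0,i=1
  [5] ..#.# => #  t=2,i=7
  [4] ..#.. => #  t=0,i=9
  [3] ...## => #  t=0,i=0
  [2] ...#. => .  t=0,i=8
  [1] ....# => #  t=0,i=16
  [0] ..... => #  t=4,i=10
  bits 10001011011001000101110111111011 = 2338610683

2338610683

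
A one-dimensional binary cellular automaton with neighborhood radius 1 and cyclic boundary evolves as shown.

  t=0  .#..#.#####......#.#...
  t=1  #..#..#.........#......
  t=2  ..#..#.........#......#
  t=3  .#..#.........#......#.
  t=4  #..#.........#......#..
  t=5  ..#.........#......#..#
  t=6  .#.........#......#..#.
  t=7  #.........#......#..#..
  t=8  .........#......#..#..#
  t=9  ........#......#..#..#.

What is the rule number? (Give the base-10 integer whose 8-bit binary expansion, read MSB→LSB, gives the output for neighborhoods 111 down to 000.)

  ###|.  b7=0 t=0,i=7
  ##.|.  b6=0 t=0,i=10
  #.#|.  b5=0 t=0,i=5
  #..|.  b4=0 t=0,i=2
  .##|#  b3=1 t=0,i=6
  .#.|.  b2=0 t=0,i=1
  ..#|#  b1=1 t=0,i=0
  ...|.  b0=0 t=0,i=12
  bits 00001010 = 10

10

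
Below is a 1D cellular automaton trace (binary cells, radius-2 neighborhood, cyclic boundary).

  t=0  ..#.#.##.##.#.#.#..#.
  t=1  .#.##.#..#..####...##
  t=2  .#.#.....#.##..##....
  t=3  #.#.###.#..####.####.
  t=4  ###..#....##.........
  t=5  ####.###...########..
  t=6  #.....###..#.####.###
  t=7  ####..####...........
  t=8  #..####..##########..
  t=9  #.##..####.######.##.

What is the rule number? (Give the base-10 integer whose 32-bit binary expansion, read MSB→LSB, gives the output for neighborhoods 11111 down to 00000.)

2473153941

  ##### -> #   bit 31 = 1  t=5,i=13
  ####. -> .   bit 30 = 0  t=1,i=14
  ###.# -> .   bit 29 = 0  t=3,i=6
  ###.. -> #   bit 28 = 1  t=1,i=15
  ##.## -> .   bit 27 = 0  t=0,i=8
  ##.#. -> .   bit 26 = 0  t=0,i=11
  ##..# -> #   bit 25 = 1  t=2,i=13
  ##... -> #   bit 24 = 1  t=1,i=16
  #.### -> .   bit 23 = 0  t=3,i=4
  #.##. -> #   bit 22 = 1  t=0,i=6
  #.#.# -> #   bit 21 = 1  t=0,i=4
  #.#.. -> .   bit 20 = 0  t=0,i=16
  #..## -> #   bit 19 = 1  t=1,i=11
  #..#. -> .   bit 18 = 0  t=0,i=18
  #...# -> .   bit 17 = 0  t=0,i=0
  #.... -> #   bit 16 = 1  t=2,i=5
  .#### -> .   bit 15 = 0  t=1,i=13
  .###. -> #   bit 14 = 1  t=3,i=5
  .##.# -> .   bit 13 = 0  t=0,i=7
  .##.. -> #   bit 12 = 1  t=2,i=12
  .#.## -> .   bit 11 = 0  t=0,i=5
  .#.#. -> #   bit 10 = 1  t=0,i=3
  .#..# -> .   bit 9 = 0  t=0,i=17
  .#... -> #   bit 8 = 1  t=0,i=20
  ..### -> #   bit 7 = 1  t=1,i=12
  ..##. -> .   bit 6 = 0  t=1,i=19
  ..#.# -> .   bit 5 = 0  t=0,i=2
  ..#.. -> #   bit 4 = 1  t=0,i=19
  ...## -> .   bit 3 = 0  t=1,i=18
  ...#. -> #   bit 2 = 1  t=0,i=1
  ....# -> .   bit 1 = 0  t=2,i=7
  ..... -> #   bit 0 = 1  t=2,i=6
  bits 10010011011010010101010110010101 = 2473153941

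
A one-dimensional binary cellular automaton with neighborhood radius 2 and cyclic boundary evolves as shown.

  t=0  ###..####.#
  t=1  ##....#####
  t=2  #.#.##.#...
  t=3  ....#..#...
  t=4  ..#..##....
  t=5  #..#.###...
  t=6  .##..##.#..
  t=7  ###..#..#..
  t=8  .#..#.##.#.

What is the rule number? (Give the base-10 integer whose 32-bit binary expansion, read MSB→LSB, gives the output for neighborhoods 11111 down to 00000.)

1775555146

  [31] ##### => .  t=1,i=8
  [30] ####. => #  t=0,i=1
  [29] ###.# => #  t=0,i=8
  [28] ###.. => .  t=0,i=2
  [27] ##.## => #  t=0,i=9
  [26] ##.#. => .  t=2,i=6
  [25] ##..# => .  t=0,i=3
  [24] ##... => #  t=1,i=2
  [23] #.### => #  t=0,i=10
  [22] #.##. => #  t=2,i=4
  [21] #.#.# => .  t=2,i=2
  [20] #.#.. => #  t=2,i=7
  [19] #..## => .  t=0,i=4
  [18] #..#. => #  t=3,i=6
  [17] #...# => .  t=2,i=9
  [16] #.... => .  t=1,i=3
  [15] .#### => #  t=0,i=0
  [14] .###. => #  t=5,i=6
  [13] .##.# => .  t=2,i=5
  [12] .##.. => #  t=4,i=6
  [11] .#.## => .  t=2,i=3
  [10] .#.#. => .  t=2,i=1
  [9] .#..# => #  t=3,i=5
  [8] .#... => .  t=2,i=8
  [7] ..### => .  t=0,i=5
  [6] ..##. => #  t=4,i=5
  [5] ..#.# => .  t=2,i=0
  [4] ..#.. => .  t=3,i=4
  [3] ...## => #  t=1,i=5
  [2] ...#. => .  t=2,i=10
  [1] ....# => #  t=1,i=4
  [0] ..... => .  t=3,i=0
  bits 01101001110101001101001001001010 = 1775555146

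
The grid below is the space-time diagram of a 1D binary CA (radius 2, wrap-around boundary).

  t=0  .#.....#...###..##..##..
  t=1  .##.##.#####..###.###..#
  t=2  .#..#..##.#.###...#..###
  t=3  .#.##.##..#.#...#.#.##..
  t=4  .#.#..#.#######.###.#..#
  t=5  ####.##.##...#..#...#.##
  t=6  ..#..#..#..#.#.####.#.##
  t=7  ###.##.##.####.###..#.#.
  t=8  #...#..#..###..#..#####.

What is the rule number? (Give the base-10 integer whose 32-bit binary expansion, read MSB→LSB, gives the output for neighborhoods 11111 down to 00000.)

1123976699

  ##### -> .   bit 31 = 0  t=1,i=9
  ####. -> #   bit 30 = 1  t=1,i=10
  ###.# -> .   bit 29 = 0  t=1,i=16
  ###.. -> .   bit 28 = 0  t=0,i=13
  ##.## -> .   bit 27 = 0  t=1,i=3
  ##.#. -> .   bit 26 = 0  t=2,i=0
  ##..# -> #   bit 25 = 1  t=0,i=14
  ##... -> .   bit 24 = 0  t=0,i=22
  #.### -> #   bit 23 = 1  t=1,i=7
  #.##. -> #   bit 22 = 1  t=1,i=1
  #.#.# -> #   bit 21 = 1  t=2,i=10
  #.#.. -> #   bit 20 = 1  t=2,i=1
  #..## -> #   bit 19 = 1  t=0,i=15
  #..#. -> #   bit 18 = 1  t=1,i=22
  #...# -> #   bit 17 = 1  t=0,i=9
  #.... -> .   bit 16 = 0  t=0,i=3
  .#### -> #   bit 15 = 1  t=1,i=8
  .###. -> .   bit 14 = 0  t=0,i=12
  .##.# -> .   bit 13 = 0  t=1,i=2
  .##.. -> .   bit 12 = 0  t=0,i=17
  .#.## -> .   bit 11 = 0  t=1,i=0
  .#.#. -> #   bit 10 = 1  t=3,i=11
  .#..# -> .   bit 9 = 0  t=2,i=2
  .#... -> #   bit 8 = 1  t=0,i=2
  ..### -> #   bit 7 = 1  t=0,i=11
  ..##. -> #   bit 6 = 1  t=0,i=16
  ..#.# -> #   bit 5 = 1  t=1,i=23
  ..#.. -> #   bit 4 = 1  t=0,i=1
  ...## -> #   bit 3 = 1  t=0,i=10
  ...#. -> .   bit 2 = 0  t=0,i=0
  ....# -> #   bit 1 = 1  t=0,i=5
  ..... -> #   bit 0 = 1  t=0,i=4
  bits 01000010111111101000010111111011 = 1123976699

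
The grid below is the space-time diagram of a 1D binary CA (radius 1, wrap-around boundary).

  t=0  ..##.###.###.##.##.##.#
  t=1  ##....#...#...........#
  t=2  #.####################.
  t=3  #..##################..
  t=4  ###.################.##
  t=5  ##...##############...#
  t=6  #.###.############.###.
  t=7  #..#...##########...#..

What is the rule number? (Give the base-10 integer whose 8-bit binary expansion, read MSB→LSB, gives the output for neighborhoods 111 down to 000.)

  nb ###: next=#  (t=0,i=6, bit7=1)
  nb ##.: next=.  (t=0,i=3, bit6=0)
  nb #.#: next=.  (t=0,i=4, bit5=0)
  nb #..: next=#  (t=0,i=0, bit4=1)
  nb .##: next=.  (t=0,i=2, bit3=0)
  nb .#.: next=#  (t=0,i=22, bit2=1)
  nb ..#: next=#  (t=0,i=1, bit1=1)
  nb ...: next=#  (t=1,i=3, bit0=1)
  bits 10010111 = 151

151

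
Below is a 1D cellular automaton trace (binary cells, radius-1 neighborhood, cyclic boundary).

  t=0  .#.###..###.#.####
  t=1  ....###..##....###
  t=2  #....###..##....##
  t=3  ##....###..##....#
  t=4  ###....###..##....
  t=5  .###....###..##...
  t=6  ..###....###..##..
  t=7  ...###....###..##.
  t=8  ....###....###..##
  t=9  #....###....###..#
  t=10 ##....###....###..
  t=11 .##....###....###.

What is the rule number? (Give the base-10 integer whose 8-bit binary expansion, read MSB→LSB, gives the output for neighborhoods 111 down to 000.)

  ### -> #   bit 7 = 1  t=0,i=4
  ##. -> #   bit 6 = 1  t=0,i=5
  #.# -> .   bit 5 = 0  t=0,i=0
  #.. -> #   bit 4 = 1  t=0,i=6
  .## -> .   bit 3 = 0  t=0,i=3
  .#. -> .   bit 2 = 0  t=0,i=1
  ..# -> .   bit 1 = 0  t=0,i=7
  ... -> .   bit 0 = 0  t=1,i=1
  bits 11010000 = 208

208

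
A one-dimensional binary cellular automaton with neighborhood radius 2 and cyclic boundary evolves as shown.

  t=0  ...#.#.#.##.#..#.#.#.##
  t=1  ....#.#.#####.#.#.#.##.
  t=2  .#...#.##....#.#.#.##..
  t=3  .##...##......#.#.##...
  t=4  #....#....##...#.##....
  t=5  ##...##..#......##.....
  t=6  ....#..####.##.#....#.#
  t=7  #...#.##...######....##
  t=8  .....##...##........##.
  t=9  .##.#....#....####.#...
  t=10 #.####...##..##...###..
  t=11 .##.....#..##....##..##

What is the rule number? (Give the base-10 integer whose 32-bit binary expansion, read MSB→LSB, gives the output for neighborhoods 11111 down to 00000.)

  [31] ##### => .  t=1,i=10
  [30] ####. => .  t=1,i=11
  [29] ###.# => .  t=1,i=12
  [28] ###.. => .  t=7,i=0
  [27] ##.## => #  t=6,i=11
  [26] ##.#. => #  t=0,i=11
  [25] ##..# => #  t=5,i=7
  [24] ##... => .  t=0,i=0
  [23] #.### => #  t=1,i=8
  [22] #.##. => #  t=0,i=9
  [21] #.#.# => .  t=0,i=5
  [20] #.#.. => #  t=0,i=12
  [19] #..## => #  t=6,i=6
  [18] #..#. => #  t=0,i=14
  [17] #...# => .  t=0,i=1
  [16] #.... => .  t=1,i=0
  [15] .#### => .  t=1,i=9
  [14] .###. => .  t=7,i=22
  [13] .##.# => #  t=0,i=10
  [12] .##.. => .  t=0,i=22
  [11] .#.## => #  t=0,i=8
  [10] .#.#. => #  t=0,i=4
  [9] .#..# => .  t=0,i=13
  [8] .#... => #  t=2,i=2
  [7] ..### => #  t=6,i=7
  [6] ..##. => .  t=3,i=1
  [5] ..#.# => .  t=0,i=3
  [4] ..#.. => #  t=2,i=1
  [3] ...## => #  t=3,i=0
  [2] ...#. => .  t=0,i=2
  [1] ....# => .  t=1,i=2
  [0] ..... => #  t=1,i=1
  bits 00001110110111000010110110011001 = 249310617

249310617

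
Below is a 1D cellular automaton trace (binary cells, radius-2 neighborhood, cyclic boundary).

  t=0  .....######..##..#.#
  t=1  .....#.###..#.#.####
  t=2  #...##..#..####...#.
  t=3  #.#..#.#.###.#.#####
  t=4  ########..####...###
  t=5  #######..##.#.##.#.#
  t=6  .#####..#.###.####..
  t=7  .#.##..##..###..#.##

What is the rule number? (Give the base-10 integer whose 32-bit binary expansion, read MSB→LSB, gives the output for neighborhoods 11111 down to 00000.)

  #####|#  b31=1 t=0,i=7
  ####.|#  b30=1 t=0,i=9
  ###.#|#  b29=1 t=3,i=0
  ###..|.  b28=0 t=0,i=10
  ##.##|#  b27=1 t=6,i=13
  ##.#.|#  b26=1 t=3,i=1
  ##..#|.  b25=0 t=0,i=11
  ##...|#  b24=1 t=1,i=0
  #.###|.  b23=0 t=1,i=7
  #.##.|#  b22=1 t=5,i=14
  #.#.#|#  b21=1 t=1,i=14
  #.#..|#  b20=1 t=0,i=19
  #..##|#  b19=1 t=0,i=12
  #..#.|#  b18=1 t=0,i=16
  #...#|#  b17=1 t=2,i=2
  #....|.  b16=0 t=0,i=1
  .####|.  b15=0 t=0,i=6
  .###.|#  b14=1 t=1,i=8
  .##.#|#  b13=1 t=5,i=10
  .##..|#  b12=1 t=0,i=14
  .#.##|.  b11=0 t=1,i=6
  .#.#.|#  b10=1 t=0,i=18
  .#..#|#  b9=1 t=2,i=9
  .#...|.  b8=0 t=0,i=0
  ..###|#  b7=1 t=0,i=5
  ..##.|.  b6=0 t=0,i=13
  ..#.#|#  b5=1 t=0,i=17
  ..#..|.  b4=0 t=2,i=8
  ...##|.  b3=0 t=0,i=4
  ...#.|#  b2=1 t=1,i=4
  ....#|.  b1=0 t=0,i=3
  .....|.  b0=0 t=0,i=2
  bits 11101101011111100111011010100100 = 3984488100

3984488100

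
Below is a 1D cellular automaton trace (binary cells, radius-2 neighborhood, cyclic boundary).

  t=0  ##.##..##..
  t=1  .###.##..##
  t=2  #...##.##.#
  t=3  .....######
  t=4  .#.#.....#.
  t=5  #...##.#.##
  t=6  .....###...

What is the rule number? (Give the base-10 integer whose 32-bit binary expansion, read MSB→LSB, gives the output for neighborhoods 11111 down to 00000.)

  #####|.  b31=0 t=3,i=7
  ####.|#  b30=1 t=3,i=9
  ###.#|.  b29=0 t=1,i=3
  ###..|.  b28=0 t=3,i=10
  ##.##|#  b27=1 t=0,i=2
  ##.#.|#  b26=1 t=5,i=6
  ##..#|#  b25=1 t=0,i=5
  ##...|.  b24=0 t=2,i=1
  #.###|.  b23=0 t=1,i=1
  #.##.|#  b22=1 t=0,i=3
  #.#.#|#  b21=1 t=5,i=7
  #.#..|.  b20=0 t=4,i=3
  #..##|#  b19=1 t=0,i=6
  #..#.|#  b18=1 t=4,i=0
  #...#|.  b17=0 t=2,i=2
  #....|#  b16=1 t=3,i=1
  .####|.  b15=0 t=3,i=6
  .###.|.  b14=0 t=1,i=2
  .##.#|#  b13=1 t=0,i=1
  .##..|.  b12=0 t=0,i=4
  .#.##|.  b11=0 t=5,i=8
  .#.#.|.  b10=0 t=4,i=2
  .#..#|#  b9=1 t=4,i=10
  .#...|#  b8=1 t=4,i=4
  ..###|.  b7=0 t=3,i=5
  ..##.|.  b6=0 t=0,i=0
  ..#.#|.  b5=0 t=4,i=1
  ..#..|#  b4=1 t=4,i=9
  ...##|.  b3=0 t=2,i=3
  ...#.|.  b2=0 t=4,i=8
  ....#|#  b1=1 t=3,i=3
  .....|.  b0=0 t=3,i=2
  bits 01001110011011010010001100010010 = 1315775250

1315775250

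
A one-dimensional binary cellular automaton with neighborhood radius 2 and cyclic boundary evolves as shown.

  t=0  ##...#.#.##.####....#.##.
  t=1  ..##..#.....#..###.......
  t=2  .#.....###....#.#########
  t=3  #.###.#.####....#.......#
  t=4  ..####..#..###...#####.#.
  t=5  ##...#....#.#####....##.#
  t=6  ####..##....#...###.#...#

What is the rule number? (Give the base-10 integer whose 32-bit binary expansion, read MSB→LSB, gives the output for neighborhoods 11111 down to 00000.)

  #####|.  b31=0 t=2,i=18
  ####.|.  b30=0 t=0,i=14
  ###.#|#  b29=1 t=2,i=24
  ###..|#  b28=1 t=0,i=15
  ##.##|.  b27=0 t=0,i=11
  ##.#.|#  b26=1 t=2,i=0
  ##..#|.  b25=0 t=1,i=4
  ##...|#  b24=1 t=0,i=2
  #.###|#  b23=1 t=0,i=12
  #.##.|.  b22=0 t=0,i=0
  #.#.#|.  b21=0 t=0,i=7
  #.#..|.  b20=0 t=2,i=1
  #..##|#  b19=1 t=1,i=14
  #..#.|.  b18=0 t=1,i=5
  #...#|#  b17=1 t=0,i=3
  #....|#  b16=1 t=0,i=17
  .####|.  b15=0 t=0,i=13
  .###.|#  b14=1 t=1,i=16
  .##.#|.  b13=0 t=0,i=10
  .##..|.  b12=0 t=0,i=1
  .#.##|.  b11=0 t=0,i=8
  .#.#.|#  b10=1 t=0,i=6
  .#..#|.  b9=0 t=1,i=13
  .#...|#  b8=1 t=1,i=7
  ..###|.  b7=0 t=1,i=15
  ..##.|.  b6=0 t=1,i=2
  ..#.#|.  b5=0 t=0,i=5
  ..#..|.  b4=0 t=1,i=6
  ...##|#  b3=1 t=1,i=1
  ...#.|.  b2=0 t=0,i=4
  ....#|.  b1=0 t=0,i=18
  .....|#  b0=1 t=1,i=9
  bits 00110101100010110100010100001001 = 898319625

898319625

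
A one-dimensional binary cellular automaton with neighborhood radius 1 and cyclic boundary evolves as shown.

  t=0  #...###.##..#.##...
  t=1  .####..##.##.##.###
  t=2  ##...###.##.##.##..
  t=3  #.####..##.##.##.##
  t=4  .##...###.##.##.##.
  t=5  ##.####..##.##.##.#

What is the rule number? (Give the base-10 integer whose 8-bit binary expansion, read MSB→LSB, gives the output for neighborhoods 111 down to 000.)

59

  ###|.  b7=0 t=0,i=5
  ##.|.  b6=0 t=0,i=6
  #.#|#  b5=1 t=0,i=7
  #..|#  b4=1 t=0,i=1
  .##|#  b3=1 t=0,i=4
  .#.|.  b2=0 t=0,i=0
  ..#|#  b1=1 t=0,i=3
  ...|#  b0=1 t=0,i=2
  bits 00111011 = 59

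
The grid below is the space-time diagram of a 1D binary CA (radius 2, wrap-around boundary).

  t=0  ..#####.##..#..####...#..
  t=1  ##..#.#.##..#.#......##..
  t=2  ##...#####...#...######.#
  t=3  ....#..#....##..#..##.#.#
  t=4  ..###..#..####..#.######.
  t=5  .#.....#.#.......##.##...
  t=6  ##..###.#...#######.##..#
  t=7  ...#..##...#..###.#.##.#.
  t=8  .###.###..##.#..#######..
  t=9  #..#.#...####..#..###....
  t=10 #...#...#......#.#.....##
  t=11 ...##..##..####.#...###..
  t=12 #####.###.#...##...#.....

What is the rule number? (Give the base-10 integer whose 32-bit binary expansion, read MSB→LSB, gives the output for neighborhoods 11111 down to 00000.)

  [31] ##### => #  t=0,i=4
  [30] ####. => .  t=0,i=5
  [29] ###.# => #  t=0,i=6
  [28] ###.. => .  t=0,i=18
  [27] ##.## => .  t=0,i=7
  [26] ##.#. => #  t=3,i=21
  [25] ##..# => .  t=0,i=10
  [24] ##... => .  t=0,i=19
  [23] #.### => #  t=2,i=24
  [22] #.##. => #  t=0,i=8
  [21] #.#.# => #  t=1,i=6
  [20] #.#.. => .  t=1,i=14
  [19] #..## => #  t=0,i=14
  [18] #..#. => .  t=0,i=11
  [17] #...# => .  t=0,i=20
  [16] #.... => .  t=0,i=24
  [15] .#### => .  t=0,i=3
  [14] .###. => .  t=2,i=0
  [13] .##.# => #  t=3,i=20
  [12] .##.. => #  t=0,i=9
  [11] .#.## => #  t=1,i=7
  [10] .#.#. => #  t=1,i=5
  [9] .#..# => .  t=0,i=13
  [8] .#... => .  t=0,i=23
  [7] ..### => .  t=0,i=2
  [6] ..##. => #  t=1,i=0
  [5] ..#.# => .  t=1,i=4
  [4] ..#.. => #  t=0,i=12
  [3] ...## => #  t=0,i=1
  [2] ...#. => #  t=0,i=21
  [1] ....# => #  t=0,i=0
  [0] ..... => #  t=1,i=17
  bits 10100100111010000011110001011111 = 2766683231

2766683231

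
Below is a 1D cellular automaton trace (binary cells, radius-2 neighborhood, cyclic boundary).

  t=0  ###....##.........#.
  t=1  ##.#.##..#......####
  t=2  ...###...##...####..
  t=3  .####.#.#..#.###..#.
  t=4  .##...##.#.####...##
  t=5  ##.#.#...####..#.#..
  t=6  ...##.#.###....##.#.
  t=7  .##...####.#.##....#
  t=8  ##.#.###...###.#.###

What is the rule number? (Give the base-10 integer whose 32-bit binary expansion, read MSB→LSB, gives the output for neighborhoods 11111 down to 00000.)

165728190

  #####|.  b31=0 t=1,i=18
  ####.|.  b30=0 t=1,i=0
  ###.#|.  b29=0 t=1,i=1
  ###..|.  b28=0 t=0,i=2
  ##.##|#  b27=1 t=4,i=0
  ##.#.|.  b26=0 t=1,i=2
  ##..#|.  b25=0 t=1,i=7
  ##...|#  b24=1 t=0,i=3
  #.###|#  b23=1 t=0,i=0
  #.##.|#  b22=1 t=1,i=5
  #.#.#|#  b21=1 t=1,i=3
  #.#..|.  b20=0 t=3,i=8
  #..##|.  b19=0 t=3,i=0
  #..#.|.  b18=0 t=1,i=8
  #...#|.  b17=0 t=2,i=7
  #....|.  b16=0 t=0,i=4
  .####|#  b15=1 t=1,i=17
  .###.|#  b14=1 t=0,i=1
  .##.#|.  b13=0 t=4,i=7
  .##..|.  b12=0 t=0,i=8
  .#.##|#  b11=1 t=0,i=19
  .#.#.|#  b10=1 t=3,i=7
  .#..#|#  b9=1 t=3,i=9
  .#...|#  b8=1 t=1,i=10
  ..###|#  b7=1 t=1,i=16
  ..##.|.  b6=0 t=0,i=7
  ..#.#|#  b5=1 t=0,i=18
  ..#..|#  b4=1 t=1,i=9
  ...##|#  b3=1 t=0,i=6
  ...#.|#  b2=1 t=0,i=17
  ....#|#  b1=1 t=0,i=5
  .....|.  b0=0 t=0,i=11
  bits 00001001111000001100111110111110 = 165728190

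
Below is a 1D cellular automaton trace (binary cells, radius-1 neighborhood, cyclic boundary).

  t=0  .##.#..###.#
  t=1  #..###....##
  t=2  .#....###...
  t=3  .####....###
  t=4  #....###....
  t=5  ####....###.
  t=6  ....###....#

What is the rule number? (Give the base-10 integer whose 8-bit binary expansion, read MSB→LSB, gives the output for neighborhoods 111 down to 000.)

53

  [7] ### => .  t=0,i=8
  [6] ##. => .  t=0,i=2
  [5] #.# => #  t=0,i=0
  [4] #.. => #  t=0,i=5
  [3] .## => .  t=0,i=1
  [2] .#. => #  t=0,i=4
  [1] ..# => .  t=0,i=6
  [0] ... => #  t=1,i=7
  bits 00110101 = 53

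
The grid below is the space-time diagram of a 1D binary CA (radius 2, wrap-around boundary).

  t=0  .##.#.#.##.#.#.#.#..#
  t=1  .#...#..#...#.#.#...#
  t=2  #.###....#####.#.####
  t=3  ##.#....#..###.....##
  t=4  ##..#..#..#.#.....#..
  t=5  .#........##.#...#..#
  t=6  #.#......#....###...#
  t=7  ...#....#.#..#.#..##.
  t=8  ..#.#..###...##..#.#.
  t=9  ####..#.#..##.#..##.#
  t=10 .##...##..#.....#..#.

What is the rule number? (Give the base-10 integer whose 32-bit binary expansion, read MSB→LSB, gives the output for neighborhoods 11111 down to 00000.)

3897185580

  ##### -> #   bit 31 = 1  t=2,i=11
  ####. -> #   bit 30 = 1  t=2,i=12
  ###.# -> #   bit 29 = 1  t=2,i=0
  ###.. -> .   bit 28 = 0  t=2,i=4
  ##.## -> #   bit 27 = 1  t=2,i=1
  ##.#. -> .   bit 26 = 0  t=0,i=3
  ##..# -> .   bit 25 = 0  t=4,i=2
  ##... -> .   bit 24 = 0  t=2,i=5
  #.### -> .   bit 23 = 0  t=2,i=2
  #.##. -> #   bit 22 = 1  t=0,i=1
  #.#.# -> .   bit 21 = 0  t=0,i=4
  #.#.. -> .   bit 20 = 0  t=0,i=17
  #..## -> #   bit 19 = 1  t=3,i=10
  #..#. -> .   bit 18 = 0  t=0,i=19
  #...# -> #   bit 17 = 1  t=1,i=3
  #.... -> .   bit 16 = 0  t=2,i=6
  .#### -> .   bit 15 = 0  t=2,i=10
  .###. -> #   bit 14 = 1  t=2,i=3
  .##.# -> .   bit 13 = 0  t=0,i=2
  .##.. -> #   bit 12 = 1  t=4,i=1
  .#.## -> .   bit 11 = 0  t=0,i=0
  .#.#. -> #   bit 10 = 1  t=0,i=5
  .#..# -> .   bit 9 = 0  t=0,i=18
  .#... -> #   bit 8 = 1  t=1,i=2
  ..### -> .   bit 7 = 0  t=2,i=9
  ..##. -> .   bit 6 = 0  t=4,i=0
  ..#.# -> #   bit 5 = 1  t=0,i=20
  ..#.. -> .   bit 4 = 0  t=1,i=5
  ...## -> #   bit 3 = 1  t=2,i=8
  ...#. -> #   bit 2 = 1  t=1,i=4
  ....# -> .   bit 1 = 0  t=2,i=7
  ..... -> .   bit 0 = 0  t=3,i=16
  bits 11101000010010100101010100101100 = 3897185580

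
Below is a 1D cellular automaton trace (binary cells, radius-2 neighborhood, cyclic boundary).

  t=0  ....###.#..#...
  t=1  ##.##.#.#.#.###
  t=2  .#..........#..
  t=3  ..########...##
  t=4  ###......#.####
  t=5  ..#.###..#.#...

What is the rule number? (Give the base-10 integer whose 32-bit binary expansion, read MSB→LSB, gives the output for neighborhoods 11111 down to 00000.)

849285609

  #####|.  b31=0 t=1,i=14
  ####.|.  b30=0 t=1,i=0
  ###.#|#  b29=1 t=0,i=6
  ###..|#  b28=1 t=3,i=9
  ##.##|.  b27=0 t=1,i=2
  ##.#.|.  b26=0 t=0,i=7
  ##..#|#  b25=1 t=3,i=0
  ##...|.  b24=0 t=3,i=10
  #.###|#  b23=1 t=1,i=12
  #.##.|.  b22=0 t=1,i=3
  #.#.#|.  b21=0 t=1,i=6
  #.#..|#  b20=1 t=0,i=8
  #..##|#  b19=1 t=3,i=1
  #..#.|#  b18=1 t=0,i=10
  #...#|#  b17=1 t=2,i=14
  #....|#  b16=1 t=0,i=13
  .####|.  b15=0 t=1,i=13
  .###.|.  b14=0 t=0,i=5
  .##.#|.  b13=0 t=1,i=4
  .##..|#  b12=1 t=3,i=14
  .#.##|.  b11=0 t=1,i=11
  .#.#.|.  b10=0 t=1,i=7
  .#..#|.  b9=0 t=0,i=9
  .#...|#  b8=1 t=0,i=12
  ..###|#  b7=1 t=0,i=4
  ..##.|#  b6=1 t=3,i=13
  ..#.#|#  b5=1 t=4,i=9
  ..#..|.  b4=0 t=0,i=11
  ...##|#  b3=1 t=0,i=3
  ...#.|.  b2=0 t=2,i=0
  ....#|.  b1=0 t=0,i=2
  .....|#  b0=1 t=0,i=0
  bits 00110010100111110001000111101001 = 849285609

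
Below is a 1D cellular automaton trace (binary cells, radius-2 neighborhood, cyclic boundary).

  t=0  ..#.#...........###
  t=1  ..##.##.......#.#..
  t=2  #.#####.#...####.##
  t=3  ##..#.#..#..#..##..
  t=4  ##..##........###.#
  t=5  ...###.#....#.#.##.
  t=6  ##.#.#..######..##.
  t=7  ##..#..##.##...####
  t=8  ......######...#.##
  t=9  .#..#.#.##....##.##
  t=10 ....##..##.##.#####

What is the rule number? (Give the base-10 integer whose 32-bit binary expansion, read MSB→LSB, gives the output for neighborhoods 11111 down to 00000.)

  nb #####: next=#  (t=2,i=4, bit31=1)
  nb ####.: next=.  (t=2,i=5, bit30=0)
  nb ###.#: next=#  (t=2,i=0, bit29=1)
  nb ###..: next=.  (t=0,i=18, bit28=0)
  nb ##.##: next=#  (t=1,i=4, bit27=1)
  nb ##.#.: next=.  (t=2,i=7, bit26=0)
  nb ##..#: next=.  (t=0,i=0, bit25=0)
  nb ##...: next=.  (t=1,i=7, bit24=0)
  nb #.###: next=.  (t=2,i=2, bit23=0)
  nb #.##.: next=#  (t=1,i=5, bit22=1)
  nb #.#.#: next=.  (t=5,i=14, bit21=0)
  nb #.#..: next=.  (t=0,i=4, bit20=0)
  nb #..##: next=#  (t=3,i=14, bit19=1)
  nb #..#.: next=.  (t=0,i=1, bit18=0)
  nb #...#: next=.  (t=2,i=10, bit17=0)
  nb #....: next=#  (t=0,i=6, bit16=1)
  nb .####: next=.  (t=2,i=3, bit15=0)
  nb .###.: next=.  (t=0,i=17, bit14=0)
  nb .##.#: next=#  (t=1,i=3, bit13=1)
  nb .##..: next=#  (t=1,i=6, bit12=1)
  nb .#.##: next=.  (t=5,i=15, bit11=0)
  nb .#.#.: next=#  (t=0,i=3, bit10=1)
  nb .#..#: next=.  (t=3,i=7, bit9=0)
  nb .#...: next=#  (t=0,i=5, bit8=1)
  nb ..###: next=#  (t=0,i=16, bit7=1)
  nb ..##.: next=#  (t=1,i=2, bit6=1)
  nb ..#.#: next=#  (t=0,i=2, bit5=1)
  nb ..#..: next=.  (t=3,i=9, bit4=0)
  nb ...##: next=.  (t=0,i=15, bit3=0)
  nb ...#.: next=#  (t=1,i=13, bit2=1)
  nb ....#: next=#  (t=0,i=14, bit1=1)
  nb .....: next=.  (t=0,i=7, bit0=0)
  bits 10101000010010010011010111100110 = 2823370214

2823370214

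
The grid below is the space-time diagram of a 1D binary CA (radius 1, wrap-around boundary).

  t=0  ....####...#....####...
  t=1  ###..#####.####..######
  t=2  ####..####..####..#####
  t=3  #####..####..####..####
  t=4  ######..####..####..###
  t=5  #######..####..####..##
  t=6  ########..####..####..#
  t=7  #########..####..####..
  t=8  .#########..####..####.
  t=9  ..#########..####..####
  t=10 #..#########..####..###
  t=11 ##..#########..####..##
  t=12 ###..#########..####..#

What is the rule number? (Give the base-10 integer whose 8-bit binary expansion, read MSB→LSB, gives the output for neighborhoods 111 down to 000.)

213

  nb ###: next=#  (t=0,i=5, bit7=1)
  nb ##.: next=#  (t=0,i=7, bit6=1)
  nb #.#: next=.  (t=1,i=10, bit5=0)
  nb #..: next=#  (t=0,i=8, bit4=1)
  nb .##: next=.  (t=0,i=4, bit3=0)
  nb .#.: next=#  (t=0,i=11, bit2=1)
  nb ..#: next=.  (t=0,i=3, bit1=0)
  nb ...: next=#  (t=0,i=0, bit0=1)
  bits 11010101 = 213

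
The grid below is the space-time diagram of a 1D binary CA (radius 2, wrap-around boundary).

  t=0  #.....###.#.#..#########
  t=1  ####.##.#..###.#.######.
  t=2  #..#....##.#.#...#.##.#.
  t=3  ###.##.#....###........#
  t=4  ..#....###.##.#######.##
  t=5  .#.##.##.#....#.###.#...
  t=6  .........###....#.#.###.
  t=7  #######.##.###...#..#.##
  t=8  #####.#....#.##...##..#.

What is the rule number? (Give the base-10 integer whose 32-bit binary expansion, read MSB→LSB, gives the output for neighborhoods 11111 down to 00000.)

2979334025

  #####|#  b31=1 t=0,i=17
  ####.|.  b30=0 t=0,i=23
  ###.#|#  b29=1 t=0,i=8
  ###..|#  b28=1 t=0,i=0
  ##.##|.  b27=0 t=1,i=4
  ##.#.|.  b26=0 t=0,i=9
  ##..#|.  b25=0 t=4,i=0
  ##...|#  b24=1 t=0,i=1
  #.###|#  b23=1 t=1,i=0
  #.##.|.  b22=0 t=1,i=5
  #.#.#|.  b21=0 t=0,i=10
  #.#..|#  b20=1 t=0,i=12
  #..##|.  b19=0 t=0,i=14
  #..#.|#  b18=1 t=2,i=2
  #...#|.  b17=0 t=2,i=15
  #....|#  b16=1 t=0,i=2
  .####|.  b15=0 t=0,i=16
  .###.|.  b14=0 t=0,i=7
  .##.#|.  b13=0 t=1,i=6
  .##..|.  b12=0 t=4,i=23
  .#.##|.  b11=0 t=1,i=16
  .#.#.|#  b10=1 t=0,i=11
  .#..#|#  b9=1 t=0,i=13
  .#...|#  b8=1 t=2,i=4
  ..###|#  b7=1 t=0,i=6
  ..##.|.  b6=0 t=2,i=8
  ..#.#|.  b5=0 t=2,i=17
  ..#..|.  b4=0 t=2,i=3
  ...##|#  b3=1 t=0,i=5
  ...#.|.  b2=0 t=2,i=16
  ....#|.  b1=0 t=0,i=4
  .....|#  b0=1 t=0,i=3
  bits 10110001100101010000011110001001 = 2979334025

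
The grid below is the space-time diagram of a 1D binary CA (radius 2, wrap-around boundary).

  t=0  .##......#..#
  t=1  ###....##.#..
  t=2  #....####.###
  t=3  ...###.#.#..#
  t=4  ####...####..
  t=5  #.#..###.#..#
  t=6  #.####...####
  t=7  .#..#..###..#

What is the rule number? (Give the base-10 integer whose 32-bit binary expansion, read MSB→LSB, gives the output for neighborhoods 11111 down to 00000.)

  [31] ##### => .  t=6,i=11
  [30] ####. => #  t=2,i=7
  [29] ###.# => .  t=2,i=8
  [28] ###.. => .  t=1,i=2
  [27] ##.## => #  t=2,i=9
  [26] ##.#. => .  t=1,i=9
  [25] ##..# => .  t=4,i=11
  [24] ##... => .  t=0,i=3
  [23] #.### => .  t=2,i=10
  [22] #.##. => #  t=0,i=1
  [21] #.#.# => #  t=3,i=7
  [20] #.#.. => #  t=1,i=10
  [19] #..## => #  t=1,i=12
  [18] #..#. => .  t=0,i=11
  [17] #...# => #  t=3,i=1
  [16] #.... => .  t=0,i=4
  [15] .#### => .  t=2,i=6
  [14] .###. => .  t=1,i=1
  [13] .##.# => #  t=1,i=8
  [12] .##.. => #  t=0,i=2
  [11] .#.## => #  t=0,i=0
  [10] .#.#. => #  t=3,i=8
  [9] .#..# => #  t=0,i=10
  [8] .#... => #  t=3,i=0
  [7] ..### => #  t=1,i=0
  [6] ..##. => #  t=1,i=7
  [5] ..#.# => .  t=0,i=12
  [4] ..#.. => .  t=0,i=9
  [3] ...## => #  t=1,i=6
  [2] ...#. => #  t=0,i=8
  [1] ....# => #  t=0,i=7
  [0] ..... => .  t=0,i=5
  bits 01001000011110100011111111001110 = 1215971278

1215971278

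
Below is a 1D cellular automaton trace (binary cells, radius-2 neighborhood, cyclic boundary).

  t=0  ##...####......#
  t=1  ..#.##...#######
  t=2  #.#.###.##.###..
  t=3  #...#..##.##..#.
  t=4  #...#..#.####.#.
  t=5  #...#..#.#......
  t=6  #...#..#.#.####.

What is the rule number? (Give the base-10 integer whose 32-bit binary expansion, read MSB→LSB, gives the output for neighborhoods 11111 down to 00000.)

  nb #####: next=#  (t=1,i=11, bit31=1)
  nb ####.: next=.  (t=0,i=7, bit30=0)
  nb ###.#: next=.  (t=2,i=6, bit29=0)
  nb ###..: next=.  (t=0,i=1, bit28=0)
  nb ##.##: next=#  (t=2,i=7, bit27=1)
  nb ##.#.: next=.  (t=4,i=13, bit26=0)
  nb ##..#: next=#  (t=1,i=0, bit25=1)
  nb ##...: next=#  (t=0,i=2, bit24=1)
  nb #.###: next=#  (t=2,i=4, bit23=1)
  nb #.##.: next=#  (t=1,i=4, bit22=1)
  nb #.#.#: next=.  (t=2,i=2, bit21=0)
  nb #.#..: next=#  (t=3,i=0, bit20=1)
  nb #..##: next=.  (t=3,i=6, bit19=0)
  nb #..#.: next=.  (t=1,i=1, bit18=0)
  nb #...#: next=.  (t=0,i=3, bit17=0)
  nb #....: next=#  (t=0,i=10, bit16=1)
  nb .####: next=.  (t=0,i=6, bit15=0)
  nb .###.: next=.  (t=0,i=0, bit14=0)
  nb .##.#: next=.  (t=2,i=9, bit13=0)
  nb .##..: next=#  (t=1,i=5, bit12=1)
  nb .#.##: next=.  (t=1,i=3, bit11=0)
  nb .#.#.: next=.  (t=2,i=1, bit10=0)
  nb .#..#: next=.  (t=3,i=5, bit9=0)
  nb .#...: next=.  (t=3,i=1, bit8=0)
  nb ..###: next=#  (t=0,i=5, bit7=1)
  nb ..##.: next=#  (t=3,i=7, bit6=1)
  nb ..#.#: next=#  (t=1,i=2, bit5=1)
  nb ..#..: next=#  (t=3,i=4, bit4=1)
  nb ...##: next=#  (t=0,i=4, bit3=1)
  nb ...#.: next=.  (t=3,i=3, bit2=0)
  nb ....#: next=#  (t=0,i=13, bit1=1)
  nb .....: next=#  (t=0,i=11, bit0=1)
  bits 10001011110100010001000011111011 = 2345734395

2345734395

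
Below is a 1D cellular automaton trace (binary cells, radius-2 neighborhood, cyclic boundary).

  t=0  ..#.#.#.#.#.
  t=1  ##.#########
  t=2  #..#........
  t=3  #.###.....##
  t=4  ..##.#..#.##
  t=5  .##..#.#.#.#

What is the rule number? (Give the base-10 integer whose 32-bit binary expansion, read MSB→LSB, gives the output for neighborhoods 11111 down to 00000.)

1102994902

  [31] ##### => .  t=1,i=5
  [30] ####. => #  t=1,i=0
  [29] ###.# => .  t=1,i=1
  [28] ###.. => .  t=3,i=4
  [27] ##.## => .  t=1,i=2
  [26] ##.#. => .  t=4,i=4
  [25] ##..# => .  t=4,i=0
  [24] ##... => #  t=3,i=5
  [23] #.### => #  t=1,i=3
  [22] #.##. => .  t=4,i=10
  [21] #.#.# => #  t=0,i=4
  [20] #.#.. => #  t=0,i=10
  [19] #..## => #  t=4,i=1
  [18] #..#. => #  t=2,i=2
  [17] #...# => #  t=0,i=0
  [16] #.... => .  t=2,i=5
  [15] .#### => .  t=1,i=4
  [14] .###. => #  t=3,i=3
  [13] .##.# => .  t=4,i=3
  [12] .##.. => #  t=4,i=11
  [11] .#.## => #  t=4,i=9
  [10] .#.#. => #  t=0,i=3
  [9] .#..# => .  t=2,i=1
  [8] .#... => #  t=0,i=11
  [7] ..### => #  t=3,i=10
  [6] ..##. => #  t=4,i=2
  [5] ..#.# => .  t=0,i=2
  [4] ..#.. => #  t=2,i=0
  [3] ...## => .  t=3,i=9
  [2] ...#. => #  t=0,i=1
  [1] ....# => #  t=2,i=10
  [0] ..... => .  t=2,i=6
  bits 01000001101111100101110111010110 = 1102994902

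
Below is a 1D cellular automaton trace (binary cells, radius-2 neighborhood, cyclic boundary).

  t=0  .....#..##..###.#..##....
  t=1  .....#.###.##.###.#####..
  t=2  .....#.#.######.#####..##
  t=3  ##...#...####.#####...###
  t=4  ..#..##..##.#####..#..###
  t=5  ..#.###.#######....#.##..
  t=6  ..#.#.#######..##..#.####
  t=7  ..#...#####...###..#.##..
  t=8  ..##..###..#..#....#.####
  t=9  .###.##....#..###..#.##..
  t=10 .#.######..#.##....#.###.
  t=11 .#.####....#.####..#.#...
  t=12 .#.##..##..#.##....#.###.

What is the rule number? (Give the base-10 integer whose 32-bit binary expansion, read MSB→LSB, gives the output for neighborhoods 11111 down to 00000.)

  [31] ##### => #  t=1,i=20
  [30] ####. => .  t=1,i=21
  [29] ###.# => #  t=0,i=14
  [28] ###.. => .  t=1,i=22
  [27] ##.## => #  t=1,i=10
  [26] ##.#. => #  t=0,i=15
  [25] ##..# => .  t=0,i=10
  [24] ##... => #  t=0,i=21
  [23] #.### => #  t=1,i=7
  [22] #.##. => #  t=1,i=11
  [21] #.#.# => .  t=2,i=7
  [20] #.#.. => #  t=0,i=16
  [19] #..## => #  t=0,i=7
  [18] #..#. => .  t=4,i=1
  [17] #...# => .  t=3,i=3
  [16] #.... => #  t=0,i=22
  [15] .#### => #  t=1,i=19
  [14] .###. => .  t=0,i=13
  [13] .##.# => #  t=1,i=12
  [12] .##.. => #  t=0,i=9
  [11] .#.## => .  t=1,i=6
  [10] .#.#. => .  t=2,i=6
  [9] .#..# => .  t=0,i=6
  [8] .#... => #  t=3,i=6
  [7] ..### => #  t=0,i=12
  [6] ..##. => #  t=0,i=8
  [5] ..#.# => #  t=1,i=5
  [4] ..#.. => #  t=0,i=5
  [3] ...## => .  t=3,i=8
  [2] ...#. => .  t=0,i=4
  [1] ....# => .  t=0,i=3
  [0] ..... => .  t=0,i=0
  bits 10101101110110011011000111110000 = 2916725232

2916725232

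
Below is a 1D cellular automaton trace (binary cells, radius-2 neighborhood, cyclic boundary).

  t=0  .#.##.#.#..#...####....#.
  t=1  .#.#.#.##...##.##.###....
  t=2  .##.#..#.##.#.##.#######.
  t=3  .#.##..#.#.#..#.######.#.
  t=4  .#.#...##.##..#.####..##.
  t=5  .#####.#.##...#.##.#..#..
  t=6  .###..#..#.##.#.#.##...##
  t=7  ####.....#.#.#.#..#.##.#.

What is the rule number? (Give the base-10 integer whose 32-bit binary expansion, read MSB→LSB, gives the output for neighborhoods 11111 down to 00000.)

2647901665

  #####|#  b31=1 t=2,i=19
  ####.|.  b30=0 t=0,i=17
  ###.#|.  b29=0 t=3,i=21
  ###..|#  b28=1 t=0,i=18
  ##.##|#  b27=1 t=1,i=14
  ##.#.|#  b26=1 t=0,i=5
  ##..#|.  b25=0 t=2,i=24
  ##...|#  b24=1 t=0,i=19
  #.###|#  b23=1 t=1,i=18
  #.##.|#  b22=1 t=0,i=3
  #.#.#|.  b21=0 t=0,i=6
  #.#..|#  b20=1 t=0,i=8
  #..##|.  b19=0 t=2,i=0
  #..#.|.  b18=0 t=0,i=0
  #...#|#  b17=1 t=0,i=13
  #....|#  b16=1 t=0,i=20
  .####|#  b15=1 t=0,i=16
  .###.|#  b14=1 t=1,i=19
  .##.#|.  b13=0 t=0,i=4
  .##..|.  b12=0 t=1,i=8
  .#.##|.  b11=0 t=0,i=2
  .#.#.|#  b10=1 t=0,i=7
  .#..#|.  b9=0 t=0,i=9
  .#...|#  b8=1 t=0,i=12
  ..###|#  b7=1 t=0,i=15
  ..##.|#  b6=1 t=1,i=12
  ..#.#|#  b5=1 t=0,i=1
  ..#..|.  b4=0 t=0,i=11
  ...##|.  b3=0 t=0,i=14
  ...#.|.  b2=0 t=0,i=22
  ....#|.  b1=0 t=0,i=21
  .....|#  b0=1 t=1,i=23
  bits 10011101110100111100010111100001 = 2647901665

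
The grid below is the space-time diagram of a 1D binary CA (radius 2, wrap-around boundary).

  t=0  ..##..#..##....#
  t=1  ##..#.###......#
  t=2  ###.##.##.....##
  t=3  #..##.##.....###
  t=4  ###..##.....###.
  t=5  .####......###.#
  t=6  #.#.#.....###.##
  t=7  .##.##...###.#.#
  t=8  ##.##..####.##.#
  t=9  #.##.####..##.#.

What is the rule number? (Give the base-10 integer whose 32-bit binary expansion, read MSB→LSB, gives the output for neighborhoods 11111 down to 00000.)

2658847672

  ##### -> #   bit 31 = 1  t=2,i=0
  ####. -> .   bit 30 = 0  t=2,i=1
  ###.# -> .   bit 29 = 0  t=2,i=2
  ###.. -> #   bit 28 = 1  t=1,i=1
  ##.## -> #   bit 27 = 1  t=2,i=3
  ##.#. -> #   bit 26 = 1  t=5,i=14
  ##..# -> #   bit 25 = 1  t=0,i=4
  ##... -> .   bit 24 = 0  t=0,i=11
  #.### -> .   bit 23 = 0  t=1,i=6
  #.##. -> #   bit 22 = 1  t=2,i=4
  #.#.# -> #   bit 21 = 1  t=5,i=15
  #.#.. -> #   bit 20 = 1  t=6,i=4
  #..## -> #   bit 19 = 1  t=0,i=1
  #..#. -> .   bit 18 = 0  t=0,i=5
  #...# -> #   bit 17 = 1  t=7,i=7
  #.... -> .   bit 16 = 0  t=0,i=12
  .#### -> #   bit 15 = 1  t=2,i=15
  .###. -> #   bit 14 = 1  t=1,i=0
  .##.# -> .   bit 13 = 0  t=2,i=5
  .##.. -> .   bit 12 = 0  t=0,i=3
  .#.## -> #   bit 11 = 1  t=1,i=5
  .#.#. -> .   bit 10 = 0  t=6,i=3
  .#..# -> #   bit 9 = 1  t=0,i=0
  .#... -> #   bit 8 = 1  t=6,i=5
  ..### -> #   bit 7 = 1  t=1,i=15
  ..##. -> .   bit 6 = 0  t=0,i=2
  ..#.# -> #   bit 5 = 1  t=1,i=4
  ..#.. -> #   bit 4 = 1  t=0,i=6
  ...## -> #   bit 3 = 1  t=1,i=14
  ...#. -> .   bit 2 = 0  t=0,i=14
  ....# -> .   bit 1 = 0  t=0,i=13
  ..... -> .   bit 0 = 0  t=1,i=11
  bits 10011110011110101100101110111000 = 2658847672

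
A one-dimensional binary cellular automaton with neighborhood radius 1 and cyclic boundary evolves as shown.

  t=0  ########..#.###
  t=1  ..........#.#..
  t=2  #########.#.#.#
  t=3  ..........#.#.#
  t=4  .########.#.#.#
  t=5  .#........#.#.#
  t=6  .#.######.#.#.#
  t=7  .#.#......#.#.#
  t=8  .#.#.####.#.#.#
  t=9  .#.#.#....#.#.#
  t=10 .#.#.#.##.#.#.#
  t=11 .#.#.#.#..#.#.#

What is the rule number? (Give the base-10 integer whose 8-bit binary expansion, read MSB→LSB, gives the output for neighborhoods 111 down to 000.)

  ### -> .   bit 7 = 0  t=0,i=0
  ##. -> .   bit 6 = 0  t=0,i=7
  #.# -> .   bit 5 = 0  t=0,i=11
  #.. -> .   bit 4 = 0  t=0,i=8
  .## -> #   bit 3 = 1  t=0,i=12
  .#. -> #   bit 2 = 1  t=0,i=10
  ..# -> .   bit 1 = 0  t=0,i=9
  ... -> #   bit 0 = 1  t=1,i=0
  bits 00001101 = 13

13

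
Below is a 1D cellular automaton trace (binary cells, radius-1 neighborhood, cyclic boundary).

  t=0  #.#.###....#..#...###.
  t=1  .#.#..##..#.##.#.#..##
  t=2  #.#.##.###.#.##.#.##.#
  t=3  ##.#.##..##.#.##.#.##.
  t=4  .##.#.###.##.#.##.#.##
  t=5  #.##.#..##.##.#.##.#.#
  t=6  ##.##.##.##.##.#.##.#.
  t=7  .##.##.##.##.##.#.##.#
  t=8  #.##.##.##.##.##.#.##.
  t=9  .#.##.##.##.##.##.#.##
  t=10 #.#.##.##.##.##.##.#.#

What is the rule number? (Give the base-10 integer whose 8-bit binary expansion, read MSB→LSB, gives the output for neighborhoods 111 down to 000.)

114

  ### -> .   bit 7 = 0  t=0,i=5
  ##. -> #   bit 6 = 1  t=0,i=6
  #.# -> #   bit 5 = 1  t=0,i=1
  #.. -> #   bit 4 = 1  t=0,i=7
  .## -> .   bit 3 = 0  t=0,i=4
  .#. -> .   bit 2 = 0  t=0,i=0
  ..# -> #   bit 1 = 1  t=0,i=10
  ... -> .   bit 0 = 0  t=0,i=8
  bits 01110010 = 114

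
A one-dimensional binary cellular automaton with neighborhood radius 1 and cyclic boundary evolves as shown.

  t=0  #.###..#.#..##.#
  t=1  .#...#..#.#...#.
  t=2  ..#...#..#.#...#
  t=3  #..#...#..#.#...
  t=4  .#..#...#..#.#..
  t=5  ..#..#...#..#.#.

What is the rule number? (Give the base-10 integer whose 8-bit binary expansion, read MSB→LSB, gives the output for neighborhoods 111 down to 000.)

  nb ###: next=.  (t=0,i=3, bit7=0)
  nb ##.: next=.  (t=0,i=0, bit6=0)
  nb #.#: next=#  (t=0,i=1, bit5=1)
  nb #..: next=#  (t=0,i=5, bit4=1)
  nb .##: next=.  (t=0,i=2, bit3=0)
  nb .#.: next=.  (t=0,i=7, bit2=0)
  nb ..#: next=.  (t=0,i=6, bit1=0)
  nb ...: next=.  (t=1,i=3, bit0=0)
  bits 00110000 = 48

48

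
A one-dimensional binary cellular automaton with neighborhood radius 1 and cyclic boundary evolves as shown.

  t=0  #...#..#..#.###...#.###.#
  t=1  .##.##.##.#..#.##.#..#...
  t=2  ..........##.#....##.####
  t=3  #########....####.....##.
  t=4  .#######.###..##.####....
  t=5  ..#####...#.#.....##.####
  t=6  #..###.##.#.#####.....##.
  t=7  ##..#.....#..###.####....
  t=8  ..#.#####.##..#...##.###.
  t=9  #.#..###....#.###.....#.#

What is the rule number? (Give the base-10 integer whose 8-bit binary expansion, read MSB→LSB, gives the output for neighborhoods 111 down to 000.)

  ###|#  b7=1 t=0,i=13
  ##.|.  b6=0 t=0,i=0
  #.#|.  b5=0 t=0,i=11
  #..|#  b4=1 t=0,i=1
  .##|.  b3=0 t=0,i=12
  .#.|#  b2=1 t=0,i=4
  ..#|.  b1=0 t=0,i=3
  ...|#  b0=1 t=0,i=2
  bits 10010101 = 149

149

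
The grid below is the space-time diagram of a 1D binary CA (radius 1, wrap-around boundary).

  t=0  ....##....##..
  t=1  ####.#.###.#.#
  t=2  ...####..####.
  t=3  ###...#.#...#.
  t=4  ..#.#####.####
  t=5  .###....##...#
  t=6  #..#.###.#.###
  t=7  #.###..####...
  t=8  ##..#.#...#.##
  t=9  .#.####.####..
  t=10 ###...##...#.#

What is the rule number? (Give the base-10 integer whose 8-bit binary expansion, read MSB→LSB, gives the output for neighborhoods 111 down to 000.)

  nb ###: next=.  (t=1,i=0, bit7=0)
  nb ##.: next=#  (t=0,i=5, bit6=1)
  nb #.#: next=#  (t=1,i=4, bit5=1)
  nb #..: next=.  (t=0,i=6, bit4=0)
  nb .##: next=.  (t=0,i=4, bit3=0)
  nb .#.: next=#  (t=1,i=5, bit2=1)
  nb ..#: next=#  (t=0,i=3, bit1=1)
  nb ...: next=#  (t=0,i=0, bit0=1)
  bits 01100111 = 103

103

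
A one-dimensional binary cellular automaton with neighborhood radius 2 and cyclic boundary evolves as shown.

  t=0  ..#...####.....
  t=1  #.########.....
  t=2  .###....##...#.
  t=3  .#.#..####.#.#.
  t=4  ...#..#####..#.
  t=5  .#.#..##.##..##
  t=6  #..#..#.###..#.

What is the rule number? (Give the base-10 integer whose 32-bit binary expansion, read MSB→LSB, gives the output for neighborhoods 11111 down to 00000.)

2094176730

  nb #####: next=.  (t=1,i=4, bit31=0)
  nb ####.: next=#  (t=0,i=8, bit30=1)
  nb ###.#: next=#  (t=3,i=9, bit29=1)
  nb ###..: next=#  (t=0,i=9, bit28=1)
  nb ##.##: next=#  (t=5,i=8, bit27=1)
  nb ##.#.: next=#  (t=3,i=10, bit26=1)
  nb ##..#: next=.  (t=4,i=11, bit25=0)
  nb ##...: next=.  (t=0,i=10, bit24=0)
  nb #.###: next=#  (t=1,i=2, bit23=1)
  nb #.##.: next=#  (t=5,i=9, bit22=1)
  nb #.#.#: next=.  (t=3,i=11, bit21=0)
  nb #.#..: next=#  (t=3,i=3, bit20=1)
  nb #..##: next=.  (t=2,i=0, bit19=0)
  nb #..#.: next=.  (t=3,i=0, bit18=0)
  nb #...#: next=#  (t=0,i=4, bit17=1)
  nb #....: next=.  (t=0,i=11, bit16=0)
  nb .####: next=#  (t=0,i=7, bit15=1)
  nb .###.: next=.  (t=2,i=2, bit14=0)
  nb .##.#: next=.  (t=5,i=7, bit13=0)
  nb .##..: next=#  (t=2,i=9, bit12=1)
  nb .#.##: next=#  (t=1,i=1, bit11=1)
  nb .#.#.: next=.  (t=3,i=2, bit10=0)
  nb .#..#: next=.  (t=2,i=14, bit9=0)
  nb .#...: next=#  (t=0,i=3, bit8=1)
  nb ..###: next=#  (t=0,i=6, bit7=1)
  nb ..##.: next=#  (t=2,i=8, bit6=1)
  nb ..#.#: next=.  (t=1,i=0, bit5=0)
  nb ..#..: next=#  (t=0,i=2, bit4=1)
  nb ...##: next=#  (t=0,i=5, bit3=1)
  nb ...#.: next=.  (t=0,i=1, bit2=0)
  nb ....#: next=#  (t=0,i=0, bit1=1)
  nb .....: next=.  (t=0,i=12, bit0=0)
  bits 01111100110100101001100111011010 = 2094176730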